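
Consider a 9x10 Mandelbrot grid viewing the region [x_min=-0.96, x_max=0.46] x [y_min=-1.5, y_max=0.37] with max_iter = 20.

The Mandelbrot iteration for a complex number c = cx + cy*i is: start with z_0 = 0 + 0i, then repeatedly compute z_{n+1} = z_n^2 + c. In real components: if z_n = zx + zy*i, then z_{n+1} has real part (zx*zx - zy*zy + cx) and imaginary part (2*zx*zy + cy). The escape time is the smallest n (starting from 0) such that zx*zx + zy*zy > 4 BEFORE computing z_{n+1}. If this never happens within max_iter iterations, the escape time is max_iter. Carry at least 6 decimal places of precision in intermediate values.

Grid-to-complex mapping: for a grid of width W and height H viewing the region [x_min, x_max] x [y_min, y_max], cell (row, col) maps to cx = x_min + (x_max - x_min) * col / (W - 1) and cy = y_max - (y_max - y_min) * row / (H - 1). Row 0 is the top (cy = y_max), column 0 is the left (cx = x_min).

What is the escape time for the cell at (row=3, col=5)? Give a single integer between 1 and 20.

z_0 = 0 + 0i, c = -0.0725 + -0.2533i
Iter 1: z = -0.0725 + -0.2533i, |z|^2 = 0.0694
Iter 2: z = -0.1314 + -0.2166i, |z|^2 = 0.0642
Iter 3: z = -0.1021 + -0.1964i, |z|^2 = 0.0490
Iter 4: z = -0.1006 + -0.2132i, |z|^2 = 0.0556
Iter 5: z = -0.1078 + -0.2104i, |z|^2 = 0.0559
Iter 6: z = -0.1051 + -0.2080i, |z|^2 = 0.0543
Iter 7: z = -0.1047 + -0.2096i, |z|^2 = 0.0549
Iter 8: z = -0.1055 + -0.2094i, |z|^2 = 0.0550
Iter 9: z = -0.1052 + -0.2092i, |z|^2 = 0.0548
Iter 10: z = -0.1052 + -0.2093i, |z|^2 = 0.0549
Iter 11: z = -0.1053 + -0.2093i, |z|^2 = 0.0549
Iter 12: z = -0.1052 + -0.2093i, |z|^2 = 0.0549
Iter 13: z = -0.1052 + -0.2093i, |z|^2 = 0.0549
Iter 14: z = -0.1052 + -0.2093i, |z|^2 = 0.0549
Iter 15: z = -0.1052 + -0.2093i, |z|^2 = 0.0549
Iter 16: z = -0.1052 + -0.2093i, |z|^2 = 0.0549
Iter 17: z = -0.1052 + -0.2093i, |z|^2 = 0.0549
Iter 18: z = -0.1052 + -0.2093i, |z|^2 = 0.0549
Iter 19: z = -0.1052 + -0.2093i, |z|^2 = 0.0549

Answer: 20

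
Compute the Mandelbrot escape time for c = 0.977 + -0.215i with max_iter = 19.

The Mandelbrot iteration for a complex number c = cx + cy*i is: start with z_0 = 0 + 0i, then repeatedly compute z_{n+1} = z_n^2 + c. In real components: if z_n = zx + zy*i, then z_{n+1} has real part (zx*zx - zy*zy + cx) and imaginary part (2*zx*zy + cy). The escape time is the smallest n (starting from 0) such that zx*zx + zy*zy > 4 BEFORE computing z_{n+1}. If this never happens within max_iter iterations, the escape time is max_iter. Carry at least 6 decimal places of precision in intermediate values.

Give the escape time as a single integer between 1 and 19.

z_0 = 0 + 0i, c = 0.9770 + -0.2150i
Iter 1: z = 0.9770 + -0.2150i, |z|^2 = 1.0008
Iter 2: z = 1.8853 + -0.6351i, |z|^2 = 3.9577
Iter 3: z = 4.1280 + -2.6098i, |z|^2 = 23.8512
Escaped at iteration 3

Answer: 3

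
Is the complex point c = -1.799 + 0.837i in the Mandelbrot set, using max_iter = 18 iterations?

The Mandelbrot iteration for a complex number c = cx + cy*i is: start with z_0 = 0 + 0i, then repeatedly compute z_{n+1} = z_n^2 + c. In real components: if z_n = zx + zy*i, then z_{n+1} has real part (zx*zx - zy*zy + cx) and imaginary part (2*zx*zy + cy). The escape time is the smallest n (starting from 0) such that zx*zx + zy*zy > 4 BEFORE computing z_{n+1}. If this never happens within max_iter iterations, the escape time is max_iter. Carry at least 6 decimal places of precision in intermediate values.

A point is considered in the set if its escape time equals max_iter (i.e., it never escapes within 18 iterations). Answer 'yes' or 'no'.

Answer: no

Derivation:
z_0 = 0 + 0i, c = -1.7990 + 0.8370i
Iter 1: z = -1.7990 + 0.8370i, |z|^2 = 3.9370
Iter 2: z = 0.7368 + -2.1745i, |z|^2 = 5.2715
Escaped at iteration 2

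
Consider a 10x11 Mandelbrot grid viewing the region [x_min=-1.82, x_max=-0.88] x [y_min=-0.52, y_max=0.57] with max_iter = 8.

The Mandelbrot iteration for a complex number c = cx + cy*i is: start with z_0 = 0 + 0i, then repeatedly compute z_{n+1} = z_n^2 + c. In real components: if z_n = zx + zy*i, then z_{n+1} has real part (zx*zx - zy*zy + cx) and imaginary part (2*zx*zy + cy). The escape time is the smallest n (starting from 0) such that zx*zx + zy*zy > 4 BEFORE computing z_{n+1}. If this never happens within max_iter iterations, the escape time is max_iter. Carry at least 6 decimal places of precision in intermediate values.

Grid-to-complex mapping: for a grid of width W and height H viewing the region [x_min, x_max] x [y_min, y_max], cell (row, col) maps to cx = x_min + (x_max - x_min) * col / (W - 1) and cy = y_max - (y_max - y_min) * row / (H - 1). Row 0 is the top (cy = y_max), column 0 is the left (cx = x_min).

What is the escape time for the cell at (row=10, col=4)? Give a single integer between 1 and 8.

z_0 = 0 + 0i, c = -1.4022 + -0.5200i
Iter 1: z = -1.4022 + -0.5200i, |z|^2 = 2.2366
Iter 2: z = 0.2936 + 0.9383i, |z|^2 = 0.9666
Iter 3: z = -2.1964 + 0.0310i, |z|^2 = 4.8253
Escaped at iteration 3

Answer: 3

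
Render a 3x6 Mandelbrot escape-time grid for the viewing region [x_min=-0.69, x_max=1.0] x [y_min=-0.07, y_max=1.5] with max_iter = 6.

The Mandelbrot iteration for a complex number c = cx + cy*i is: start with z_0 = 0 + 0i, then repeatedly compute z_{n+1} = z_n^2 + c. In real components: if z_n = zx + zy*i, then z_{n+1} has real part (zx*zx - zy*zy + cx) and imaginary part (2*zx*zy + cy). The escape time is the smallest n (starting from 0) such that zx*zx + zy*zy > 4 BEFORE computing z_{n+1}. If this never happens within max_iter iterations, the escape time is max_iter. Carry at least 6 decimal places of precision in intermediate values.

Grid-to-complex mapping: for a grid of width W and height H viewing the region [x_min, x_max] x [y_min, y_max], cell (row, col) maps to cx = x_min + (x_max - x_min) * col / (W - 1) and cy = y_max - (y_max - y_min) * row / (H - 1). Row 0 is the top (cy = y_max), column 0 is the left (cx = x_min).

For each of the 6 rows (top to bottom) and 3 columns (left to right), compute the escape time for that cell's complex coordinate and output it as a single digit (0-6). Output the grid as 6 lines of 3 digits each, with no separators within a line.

(row=0, col=0): c = -0.6900 + 1.5000i → escape time 2
(row=0, col=1): c = 0.1550 + 1.5000i → escape time 2
(row=0, col=2): c = 1.0000 + 1.5000i → escape time 2
(row=1, col=0): c = -0.6900 + 1.1860i → escape time 3
(row=1, col=1): c = 0.1550 + 1.1860i → escape time 3
(row=1, col=2): c = 1.0000 + 1.1860i → escape time 2
(row=2, col=0): c = -0.6900 + 0.8720i → escape time 4
(row=2, col=1): c = 0.1550 + 0.8720i → escape time 5
(row=2, col=2): c = 1.0000 + 0.8720i → escape time 2
(row=3, col=0): c = -0.6900 + 0.5580i → escape time 6
(row=3, col=1): c = 0.1550 + 0.5580i → escape time 6
(row=3, col=2): c = 1.0000 + 0.5580i → escape time 2
(row=4, col=0): c = -0.6900 + 0.2440i → escape time 6
(row=4, col=1): c = 0.1550 + 0.2440i → escape time 6
(row=4, col=2): c = 1.0000 + 0.2440i → escape time 2
(row=5, col=0): c = -0.6900 + -0.0700i → escape time 6
(row=5, col=1): c = 0.1550 + -0.0700i → escape time 6
(row=5, col=2): c = 1.0000 + -0.0700i → escape time 2

Answer: 222
332
452
662
662
662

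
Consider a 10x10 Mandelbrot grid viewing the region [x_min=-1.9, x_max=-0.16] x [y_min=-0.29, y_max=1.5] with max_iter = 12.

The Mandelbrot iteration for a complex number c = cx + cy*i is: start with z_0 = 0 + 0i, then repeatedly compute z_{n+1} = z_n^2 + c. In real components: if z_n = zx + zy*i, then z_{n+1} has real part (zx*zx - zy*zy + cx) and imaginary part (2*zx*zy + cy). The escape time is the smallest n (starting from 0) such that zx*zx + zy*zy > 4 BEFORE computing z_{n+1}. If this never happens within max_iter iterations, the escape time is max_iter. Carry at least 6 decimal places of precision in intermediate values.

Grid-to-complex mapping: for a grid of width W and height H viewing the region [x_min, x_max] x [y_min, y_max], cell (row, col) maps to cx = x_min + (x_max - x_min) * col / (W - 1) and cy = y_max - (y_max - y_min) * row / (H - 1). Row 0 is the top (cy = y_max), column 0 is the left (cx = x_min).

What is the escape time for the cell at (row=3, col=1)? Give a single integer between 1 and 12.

z_0 = 0 + 0i, c = -1.7067 + 0.9033i
Iter 1: z = -1.7067 + 0.9033i, |z|^2 = 3.7287
Iter 2: z = 0.3900 + -2.1800i, |z|^2 = 4.9047
Escaped at iteration 2

Answer: 2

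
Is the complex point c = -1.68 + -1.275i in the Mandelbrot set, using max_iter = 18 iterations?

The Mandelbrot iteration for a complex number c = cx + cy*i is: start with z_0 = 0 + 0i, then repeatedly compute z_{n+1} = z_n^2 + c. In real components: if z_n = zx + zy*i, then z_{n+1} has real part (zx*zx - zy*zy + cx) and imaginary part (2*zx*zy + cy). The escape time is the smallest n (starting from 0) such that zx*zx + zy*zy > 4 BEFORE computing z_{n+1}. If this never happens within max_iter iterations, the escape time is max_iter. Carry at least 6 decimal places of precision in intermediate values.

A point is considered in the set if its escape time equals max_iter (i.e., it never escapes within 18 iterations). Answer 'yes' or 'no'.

Answer: no

Derivation:
z_0 = 0 + 0i, c = -1.6800 + -1.2750i
Iter 1: z = -1.6800 + -1.2750i, |z|^2 = 4.4480
Escaped at iteration 1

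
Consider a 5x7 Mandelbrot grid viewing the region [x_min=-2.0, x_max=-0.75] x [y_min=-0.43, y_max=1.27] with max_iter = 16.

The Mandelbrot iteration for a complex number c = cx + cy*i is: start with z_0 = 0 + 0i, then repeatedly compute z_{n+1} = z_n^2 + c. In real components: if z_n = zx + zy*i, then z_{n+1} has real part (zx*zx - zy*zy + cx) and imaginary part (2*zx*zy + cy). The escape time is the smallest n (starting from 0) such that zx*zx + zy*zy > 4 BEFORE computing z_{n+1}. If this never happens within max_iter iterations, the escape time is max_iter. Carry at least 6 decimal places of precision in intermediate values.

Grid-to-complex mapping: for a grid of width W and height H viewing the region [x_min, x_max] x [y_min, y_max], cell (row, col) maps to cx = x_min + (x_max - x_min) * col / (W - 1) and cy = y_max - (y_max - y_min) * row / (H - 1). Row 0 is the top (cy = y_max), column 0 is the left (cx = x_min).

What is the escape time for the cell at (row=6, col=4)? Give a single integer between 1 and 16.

Answer: 8

Derivation:
z_0 = 0 + 0i, c = -0.7500 + -0.4300i
Iter 1: z = -0.7500 + -0.4300i, |z|^2 = 0.7474
Iter 2: z = -0.3724 + 0.2150i, |z|^2 = 0.1849
Iter 3: z = -0.6575 + -0.5901i, |z|^2 = 0.7806
Iter 4: z = -0.6659 + 0.3461i, |z|^2 = 0.5632
Iter 5: z = -0.4264 + -0.8909i, |z|^2 = 0.9755
Iter 6: z = -1.3619 + 0.3297i, |z|^2 = 1.9635
Iter 7: z = 0.9961 + -1.3280i, |z|^2 = 2.7558
Iter 8: z = -1.5213 + -3.0757i, |z|^2 = 11.7742
Escaped at iteration 8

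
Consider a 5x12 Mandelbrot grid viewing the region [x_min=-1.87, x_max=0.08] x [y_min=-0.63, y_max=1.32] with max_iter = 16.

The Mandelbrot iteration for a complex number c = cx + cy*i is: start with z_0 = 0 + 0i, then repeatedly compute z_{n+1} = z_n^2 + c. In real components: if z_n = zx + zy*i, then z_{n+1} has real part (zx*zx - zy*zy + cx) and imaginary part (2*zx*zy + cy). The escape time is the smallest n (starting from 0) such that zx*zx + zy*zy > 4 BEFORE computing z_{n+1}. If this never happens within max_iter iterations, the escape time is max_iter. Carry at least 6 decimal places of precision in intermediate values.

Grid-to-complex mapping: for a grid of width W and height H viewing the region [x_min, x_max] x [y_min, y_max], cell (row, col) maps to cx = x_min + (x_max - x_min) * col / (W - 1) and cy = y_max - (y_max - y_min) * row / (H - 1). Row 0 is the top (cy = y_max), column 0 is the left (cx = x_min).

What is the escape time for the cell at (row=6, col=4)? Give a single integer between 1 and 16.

z_0 = 0 + 0i, c = 0.0800 + 0.2564i
Iter 1: z = 0.0800 + 0.2564i, |z|^2 = 0.0721
Iter 2: z = 0.0207 + 0.2974i, |z|^2 = 0.0889
Iter 3: z = -0.0080 + 0.2687i, |z|^2 = 0.0722
Iter 4: z = 0.0079 + 0.2521i, |z|^2 = 0.0636
Iter 5: z = 0.0165 + 0.2603i, |z|^2 = 0.0680
Iter 6: z = 0.0125 + 0.2650i, |z|^2 = 0.0704
Iter 7: z = 0.0099 + 0.2630i, |z|^2 = 0.0693
Iter 8: z = 0.0109 + 0.2616i, |z|^2 = 0.0686
Iter 9: z = 0.0117 + 0.2621i, |z|^2 = 0.0688
Iter 10: z = 0.0114 + 0.2625i, |z|^2 = 0.0690
Iter 11: z = 0.0112 + 0.2624i, |z|^2 = 0.0690
Iter 12: z = 0.0113 + 0.2623i, |z|^2 = 0.0689
Iter 13: z = 0.0113 + 0.2623i, |z|^2 = 0.0689
Iter 14: z = 0.0113 + 0.2623i, |z|^2 = 0.0689
Iter 15: z = 0.0113 + 0.2623i, |z|^2 = 0.0689

Answer: 16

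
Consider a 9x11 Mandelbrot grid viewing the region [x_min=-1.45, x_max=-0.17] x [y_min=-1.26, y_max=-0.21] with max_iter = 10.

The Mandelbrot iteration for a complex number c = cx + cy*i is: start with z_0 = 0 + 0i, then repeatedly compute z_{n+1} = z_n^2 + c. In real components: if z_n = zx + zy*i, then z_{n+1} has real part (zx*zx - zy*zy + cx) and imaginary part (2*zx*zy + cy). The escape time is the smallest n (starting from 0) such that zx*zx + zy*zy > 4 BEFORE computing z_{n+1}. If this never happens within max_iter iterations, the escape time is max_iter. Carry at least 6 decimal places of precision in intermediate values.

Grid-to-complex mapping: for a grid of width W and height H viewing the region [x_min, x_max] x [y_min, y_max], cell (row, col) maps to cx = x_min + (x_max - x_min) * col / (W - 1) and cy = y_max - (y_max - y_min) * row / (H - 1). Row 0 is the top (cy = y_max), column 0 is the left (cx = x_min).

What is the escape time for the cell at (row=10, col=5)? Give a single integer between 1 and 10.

Answer: 3

Derivation:
z_0 = 0 + 0i, c = -0.6500 + -1.2600i
Iter 1: z = -0.6500 + -1.2600i, |z|^2 = 2.0101
Iter 2: z = -1.8151 + 0.3780i, |z|^2 = 3.4375
Iter 3: z = 2.5017 + -2.6322i, |z|^2 = 13.1871
Escaped at iteration 3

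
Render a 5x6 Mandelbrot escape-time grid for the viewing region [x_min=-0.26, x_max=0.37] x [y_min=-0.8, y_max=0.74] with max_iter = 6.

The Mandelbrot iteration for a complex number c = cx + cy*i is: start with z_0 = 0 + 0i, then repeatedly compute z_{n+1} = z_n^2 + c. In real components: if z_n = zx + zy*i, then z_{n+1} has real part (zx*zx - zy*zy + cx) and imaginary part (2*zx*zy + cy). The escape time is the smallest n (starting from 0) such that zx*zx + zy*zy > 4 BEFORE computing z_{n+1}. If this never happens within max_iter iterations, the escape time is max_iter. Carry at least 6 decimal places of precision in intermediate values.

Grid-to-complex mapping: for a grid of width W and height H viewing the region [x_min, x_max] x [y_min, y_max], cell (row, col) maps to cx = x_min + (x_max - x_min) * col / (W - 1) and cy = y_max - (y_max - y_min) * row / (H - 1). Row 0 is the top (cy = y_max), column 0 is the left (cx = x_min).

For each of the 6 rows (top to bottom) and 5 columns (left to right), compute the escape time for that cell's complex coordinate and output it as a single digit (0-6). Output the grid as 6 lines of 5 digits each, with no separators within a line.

(row=0, col=0): c = -0.2600 + 0.7400i → escape time 6
(row=0, col=1): c = -0.1025 + 0.7400i → escape time 6
(row=0, col=2): c = 0.0550 + 0.7400i → escape time 6
(row=0, col=3): c = 0.2125 + 0.7400i → escape time 6
(row=0, col=4): c = 0.3700 + 0.7400i → escape time 5
(row=1, col=0): c = -0.2600 + 0.4320i → escape time 6
(row=1, col=1): c = -0.1025 + 0.4320i → escape time 6
(row=1, col=2): c = 0.0550 + 0.4320i → escape time 6
(row=1, col=3): c = 0.2125 + 0.4320i → escape time 6
(row=1, col=4): c = 0.3700 + 0.4320i → escape time 6
(row=2, col=0): c = -0.2600 + 0.1240i → escape time 6
(row=2, col=1): c = -0.1025 + 0.1240i → escape time 6
(row=2, col=2): c = 0.0550 + 0.1240i → escape time 6
(row=2, col=3): c = 0.2125 + 0.1240i → escape time 6
(row=2, col=4): c = 0.3700 + 0.1240i → escape time 6
(row=3, col=0): c = -0.2600 + -0.1840i → escape time 6
(row=3, col=1): c = -0.1025 + -0.1840i → escape time 6
(row=3, col=2): c = 0.0550 + -0.1840i → escape time 6
(row=3, col=3): c = 0.2125 + -0.1840i → escape time 6
(row=3, col=4): c = 0.3700 + -0.1840i → escape time 6
(row=4, col=0): c = -0.2600 + -0.4920i → escape time 6
(row=4, col=1): c = -0.1025 + -0.4920i → escape time 6
(row=4, col=2): c = 0.0550 + -0.4920i → escape time 6
(row=4, col=3): c = 0.2125 + -0.4920i → escape time 6
(row=4, col=4): c = 0.3700 + -0.4920i → escape time 6
(row=5, col=0): c = -0.2600 + -0.8000i → escape time 6
(row=5, col=1): c = -0.1025 + -0.8000i → escape time 6
(row=5, col=2): c = 0.0550 + -0.8000i → escape time 6
(row=5, col=3): c = 0.2125 + -0.8000i → escape time 5
(row=5, col=4): c = 0.3700 + -0.8000i → escape time 4

Answer: 66665
66666
66666
66666
66666
66654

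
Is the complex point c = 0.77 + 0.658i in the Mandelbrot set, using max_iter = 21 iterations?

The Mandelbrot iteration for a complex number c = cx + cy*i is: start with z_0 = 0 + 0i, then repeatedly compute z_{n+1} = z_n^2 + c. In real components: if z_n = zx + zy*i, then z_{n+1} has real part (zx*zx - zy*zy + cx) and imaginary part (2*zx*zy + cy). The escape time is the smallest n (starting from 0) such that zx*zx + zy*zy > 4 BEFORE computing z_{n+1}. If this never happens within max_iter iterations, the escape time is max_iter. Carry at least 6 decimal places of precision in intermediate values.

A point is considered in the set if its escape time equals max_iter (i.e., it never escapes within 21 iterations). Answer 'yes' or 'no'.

z_0 = 0 + 0i, c = 0.7700 + 0.6580i
Iter 1: z = 0.7700 + 0.6580i, |z|^2 = 1.0259
Iter 2: z = 0.9299 + 1.6713i, |z|^2 = 3.6581
Iter 3: z = -1.1585 + 3.7664i, |z|^2 = 15.5283
Escaped at iteration 3

Answer: no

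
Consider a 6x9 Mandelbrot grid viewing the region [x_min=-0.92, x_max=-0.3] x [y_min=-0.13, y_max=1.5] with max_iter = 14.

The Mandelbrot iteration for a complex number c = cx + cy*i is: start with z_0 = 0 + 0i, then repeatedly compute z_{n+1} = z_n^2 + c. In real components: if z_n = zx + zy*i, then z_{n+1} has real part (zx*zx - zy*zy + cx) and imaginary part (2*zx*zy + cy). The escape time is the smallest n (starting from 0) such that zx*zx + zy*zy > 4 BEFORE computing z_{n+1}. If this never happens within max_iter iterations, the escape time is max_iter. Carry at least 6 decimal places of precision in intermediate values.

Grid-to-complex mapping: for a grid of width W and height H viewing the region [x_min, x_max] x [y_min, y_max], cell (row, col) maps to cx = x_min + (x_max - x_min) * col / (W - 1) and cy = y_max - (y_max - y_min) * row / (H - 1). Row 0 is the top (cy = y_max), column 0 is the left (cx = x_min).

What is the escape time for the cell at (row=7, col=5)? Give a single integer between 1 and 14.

z_0 = 0 + 0i, c = -0.3000 + 0.0737i
Iter 1: z = -0.3000 + 0.0737i, |z|^2 = 0.0954
Iter 2: z = -0.2154 + 0.0295i, |z|^2 = 0.0473
Iter 3: z = -0.2545 + 0.0610i, |z|^2 = 0.0685
Iter 4: z = -0.2390 + 0.0427i, |z|^2 = 0.0589
Iter 5: z = -0.2447 + 0.0533i, |z|^2 = 0.0627
Iter 6: z = -0.2430 + 0.0476i, |z|^2 = 0.0613
Iter 7: z = -0.2432 + 0.0506i, |z|^2 = 0.0617
Iter 8: z = -0.2434 + 0.0491i, |z|^2 = 0.0617
Iter 9: z = -0.2432 + 0.0498i, |z|^2 = 0.0616
Iter 10: z = -0.2434 + 0.0495i, |z|^2 = 0.0617
Iter 11: z = -0.2432 + 0.0497i, |z|^2 = 0.0616
Iter 12: z = -0.2433 + 0.0496i, |z|^2 = 0.0617
Iter 13: z = -0.2433 + 0.0496i, |z|^2 = 0.0616

Answer: 14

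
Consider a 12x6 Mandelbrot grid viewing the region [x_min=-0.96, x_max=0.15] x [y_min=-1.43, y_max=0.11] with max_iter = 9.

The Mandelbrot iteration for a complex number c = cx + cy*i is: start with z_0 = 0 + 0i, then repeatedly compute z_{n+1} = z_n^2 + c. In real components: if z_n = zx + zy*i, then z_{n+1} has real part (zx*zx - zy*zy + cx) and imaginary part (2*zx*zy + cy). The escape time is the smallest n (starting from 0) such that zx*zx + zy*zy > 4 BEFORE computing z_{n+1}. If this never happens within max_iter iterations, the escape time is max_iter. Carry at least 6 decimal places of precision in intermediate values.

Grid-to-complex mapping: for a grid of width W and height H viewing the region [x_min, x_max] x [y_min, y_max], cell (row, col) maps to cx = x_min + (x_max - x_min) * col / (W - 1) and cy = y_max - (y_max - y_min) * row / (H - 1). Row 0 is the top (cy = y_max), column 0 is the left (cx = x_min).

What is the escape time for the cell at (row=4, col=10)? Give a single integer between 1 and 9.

z_0 = 0 + 0i, c = 0.0491 + -1.1220i
Iter 1: z = 0.0491 + -1.1220i, |z|^2 = 1.2613
Iter 2: z = -1.2074 + -1.2322i, |z|^2 = 2.9760
Iter 3: z = -0.0114 + 1.8534i, |z|^2 = 3.4351
Iter 4: z = -3.3858 + -1.1641i, |z|^2 = 12.8187
Escaped at iteration 4

Answer: 4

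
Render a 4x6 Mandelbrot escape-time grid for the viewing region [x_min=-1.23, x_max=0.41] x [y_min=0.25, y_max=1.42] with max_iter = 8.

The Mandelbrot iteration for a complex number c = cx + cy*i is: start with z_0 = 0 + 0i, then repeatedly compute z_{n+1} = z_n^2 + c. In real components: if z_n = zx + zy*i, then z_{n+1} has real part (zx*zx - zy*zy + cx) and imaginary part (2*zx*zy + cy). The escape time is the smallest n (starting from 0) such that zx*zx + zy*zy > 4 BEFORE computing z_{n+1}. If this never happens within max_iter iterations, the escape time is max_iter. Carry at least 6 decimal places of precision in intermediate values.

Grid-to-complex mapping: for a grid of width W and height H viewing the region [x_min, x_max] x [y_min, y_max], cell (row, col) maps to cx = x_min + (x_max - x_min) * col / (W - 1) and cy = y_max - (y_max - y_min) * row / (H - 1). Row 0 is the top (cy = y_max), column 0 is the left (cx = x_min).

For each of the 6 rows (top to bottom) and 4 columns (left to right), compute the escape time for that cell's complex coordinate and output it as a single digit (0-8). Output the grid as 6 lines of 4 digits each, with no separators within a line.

(row=0, col=0): c = -1.2300 + 1.4200i → escape time 2
(row=0, col=1): c = -0.6833 + 1.4200i → escape time 2
(row=0, col=2): c = -0.1367 + 1.4200i → escape time 2
(row=0, col=3): c = 0.4100 + 1.4200i → escape time 2
(row=1, col=0): c = -1.2300 + 1.1860i → escape time 2
(row=1, col=1): c = -0.6833 + 1.1860i → escape time 3
(row=1, col=2): c = -0.1367 + 1.1860i → escape time 3
(row=1, col=3): c = 0.4100 + 1.1860i → escape time 2
(row=2, col=0): c = -1.2300 + 0.9520i → escape time 3
(row=2, col=1): c = -0.6833 + 0.9520i → escape time 4
(row=2, col=2): c = -0.1367 + 0.9520i → escape time 8
(row=2, col=3): c = 0.4100 + 0.9520i → escape time 3
(row=3, col=0): c = -1.2300 + 0.7180i → escape time 3
(row=3, col=1): c = -0.6833 + 0.7180i → escape time 5
(row=3, col=2): c = -0.1367 + 0.7180i → escape time 8
(row=3, col=3): c = 0.4100 + 0.7180i → escape time 4
(row=4, col=0): c = -1.2300 + 0.4840i → escape time 5
(row=4, col=1): c = -0.6833 + 0.4840i → escape time 8
(row=4, col=2): c = -0.1367 + 0.4840i → escape time 8
(row=4, col=3): c = 0.4100 + 0.4840i → escape time 7
(row=5, col=0): c = -1.2300 + 0.2500i → escape time 8
(row=5, col=1): c = -0.6833 + 0.2500i → escape time 8
(row=5, col=2): c = -0.1367 + 0.2500i → escape time 8
(row=5, col=3): c = 0.4100 + 0.2500i → escape time 8

Answer: 2222
2332
3483
3584
5887
8888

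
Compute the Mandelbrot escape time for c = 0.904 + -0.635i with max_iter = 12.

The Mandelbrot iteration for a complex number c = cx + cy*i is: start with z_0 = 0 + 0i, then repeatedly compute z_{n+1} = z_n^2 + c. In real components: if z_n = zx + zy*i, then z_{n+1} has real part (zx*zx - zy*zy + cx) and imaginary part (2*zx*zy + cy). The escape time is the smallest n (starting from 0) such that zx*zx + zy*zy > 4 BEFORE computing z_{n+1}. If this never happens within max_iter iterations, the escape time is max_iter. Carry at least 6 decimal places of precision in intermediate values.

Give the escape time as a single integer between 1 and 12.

z_0 = 0 + 0i, c = 0.9040 + -0.6350i
Iter 1: z = 0.9040 + -0.6350i, |z|^2 = 1.2204
Iter 2: z = 1.3180 + -1.7831i, |z|^2 = 4.9165
Escaped at iteration 2

Answer: 2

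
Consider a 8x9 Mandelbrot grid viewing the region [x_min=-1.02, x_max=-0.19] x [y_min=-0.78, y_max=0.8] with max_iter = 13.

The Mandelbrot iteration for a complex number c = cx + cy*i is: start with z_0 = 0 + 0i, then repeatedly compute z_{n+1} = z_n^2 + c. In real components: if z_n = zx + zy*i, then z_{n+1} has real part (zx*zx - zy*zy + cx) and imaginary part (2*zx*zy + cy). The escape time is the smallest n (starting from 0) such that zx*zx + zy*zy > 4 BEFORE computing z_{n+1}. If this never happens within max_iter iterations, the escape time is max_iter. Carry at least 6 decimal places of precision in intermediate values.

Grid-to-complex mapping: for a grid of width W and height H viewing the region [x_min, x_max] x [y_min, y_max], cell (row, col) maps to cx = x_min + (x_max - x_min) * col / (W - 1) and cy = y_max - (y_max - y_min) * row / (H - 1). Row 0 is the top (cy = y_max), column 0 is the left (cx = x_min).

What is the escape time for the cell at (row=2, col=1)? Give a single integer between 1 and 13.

z_0 = 0 + 0i, c = -0.9014 + 0.4050i
Iter 1: z = -0.9014 + 0.4050i, |z|^2 = 0.9766
Iter 2: z = -0.2529 + -0.3252i, |z|^2 = 0.1697
Iter 3: z = -0.9432 + 0.5695i, |z|^2 = 1.2139
Iter 4: z = -0.3361 + -0.6692i, |z|^2 = 0.5608
Iter 5: z = -1.2363 + 0.8548i, |z|^2 = 2.2592
Iter 6: z = -0.1036 + -1.7087i, |z|^2 = 2.9303
Iter 7: z = -3.8102 + 0.7589i, |z|^2 = 15.0939
Escaped at iteration 7

Answer: 7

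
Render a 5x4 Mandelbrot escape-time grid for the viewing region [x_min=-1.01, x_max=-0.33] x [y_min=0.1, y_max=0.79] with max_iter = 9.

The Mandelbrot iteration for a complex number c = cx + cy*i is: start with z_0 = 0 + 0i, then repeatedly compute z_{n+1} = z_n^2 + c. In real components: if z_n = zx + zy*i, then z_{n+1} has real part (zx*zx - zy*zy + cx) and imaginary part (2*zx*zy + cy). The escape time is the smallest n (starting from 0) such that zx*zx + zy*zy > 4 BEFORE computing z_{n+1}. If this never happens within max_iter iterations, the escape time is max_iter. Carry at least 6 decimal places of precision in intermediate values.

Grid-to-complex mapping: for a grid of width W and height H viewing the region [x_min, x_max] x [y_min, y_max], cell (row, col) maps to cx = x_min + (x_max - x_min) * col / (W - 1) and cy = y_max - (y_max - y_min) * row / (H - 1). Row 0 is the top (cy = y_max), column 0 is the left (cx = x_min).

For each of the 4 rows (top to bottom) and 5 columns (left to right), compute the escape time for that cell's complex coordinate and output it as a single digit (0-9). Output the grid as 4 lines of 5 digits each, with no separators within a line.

(row=0, col=0): c = -1.0100 + 0.7900i → escape time 3
(row=0, col=1): c = -0.8400 + 0.7900i → escape time 4
(row=0, col=2): c = -0.6700 + 0.7900i → escape time 4
(row=0, col=3): c = -0.5000 + 0.7900i → escape time 6
(row=0, col=4): c = -0.3300 + 0.7900i → escape time 7
(row=1, col=0): c = -1.0100 + 0.5600i → escape time 5
(row=1, col=1): c = -0.8400 + 0.5600i → escape time 5
(row=1, col=2): c = -0.6700 + 0.5600i → escape time 7
(row=1, col=3): c = -0.5000 + 0.5600i → escape time 9
(row=1, col=4): c = -0.3300 + 0.5600i → escape time 9
(row=2, col=0): c = -1.0100 + 0.3300i → escape time 9
(row=2, col=1): c = -0.8400 + 0.3300i → escape time 9
(row=2, col=2): c = -0.6700 + 0.3300i → escape time 9
(row=2, col=3): c = -0.5000 + 0.3300i → escape time 9
(row=2, col=4): c = -0.3300 + 0.3300i → escape time 9
(row=3, col=0): c = -1.0100 + 0.1000i → escape time 9
(row=3, col=1): c = -0.8400 + 0.1000i → escape time 9
(row=3, col=2): c = -0.6700 + 0.1000i → escape time 9
(row=3, col=3): c = -0.5000 + 0.1000i → escape time 9
(row=3, col=4): c = -0.3300 + 0.1000i → escape time 9

Answer: 34467
55799
99999
99999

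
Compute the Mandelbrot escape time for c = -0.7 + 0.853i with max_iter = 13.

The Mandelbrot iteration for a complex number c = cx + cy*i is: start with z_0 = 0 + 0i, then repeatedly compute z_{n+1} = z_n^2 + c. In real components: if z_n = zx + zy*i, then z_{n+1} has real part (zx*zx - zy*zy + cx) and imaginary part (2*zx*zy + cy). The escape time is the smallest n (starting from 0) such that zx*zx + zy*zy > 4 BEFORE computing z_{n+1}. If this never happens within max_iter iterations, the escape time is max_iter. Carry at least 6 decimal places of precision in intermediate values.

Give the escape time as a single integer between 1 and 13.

z_0 = 0 + 0i, c = -0.7000 + 0.8530i
Iter 1: z = -0.7000 + 0.8530i, |z|^2 = 1.2176
Iter 2: z = -0.9376 + -0.3412i, |z|^2 = 0.9955
Iter 3: z = 0.0627 + 1.4928i, |z|^2 = 2.2325
Iter 4: z = -2.9246 + 1.0402i, |z|^2 = 9.6352
Escaped at iteration 4

Answer: 4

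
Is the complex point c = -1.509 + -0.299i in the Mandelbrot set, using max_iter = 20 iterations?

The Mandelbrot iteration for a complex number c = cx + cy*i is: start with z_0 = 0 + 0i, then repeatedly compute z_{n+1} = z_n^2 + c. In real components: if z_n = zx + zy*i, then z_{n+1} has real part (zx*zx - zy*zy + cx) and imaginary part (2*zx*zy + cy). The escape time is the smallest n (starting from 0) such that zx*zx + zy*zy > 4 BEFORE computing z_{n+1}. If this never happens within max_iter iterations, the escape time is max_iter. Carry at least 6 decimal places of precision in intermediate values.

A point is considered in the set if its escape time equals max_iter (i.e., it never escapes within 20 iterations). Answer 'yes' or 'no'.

z_0 = 0 + 0i, c = -1.5090 + -0.2990i
Iter 1: z = -1.5090 + -0.2990i, |z|^2 = 2.3665
Iter 2: z = 0.6787 + 0.6034i, |z|^2 = 0.8247
Iter 3: z = -1.4125 + 0.5200i, |z|^2 = 2.2655
Iter 4: z = 0.2156 + -1.7680i, |z|^2 = 3.1723
Iter 5: z = -4.5883 + -1.0615i, |z|^2 = 22.1789
Escaped at iteration 5

Answer: no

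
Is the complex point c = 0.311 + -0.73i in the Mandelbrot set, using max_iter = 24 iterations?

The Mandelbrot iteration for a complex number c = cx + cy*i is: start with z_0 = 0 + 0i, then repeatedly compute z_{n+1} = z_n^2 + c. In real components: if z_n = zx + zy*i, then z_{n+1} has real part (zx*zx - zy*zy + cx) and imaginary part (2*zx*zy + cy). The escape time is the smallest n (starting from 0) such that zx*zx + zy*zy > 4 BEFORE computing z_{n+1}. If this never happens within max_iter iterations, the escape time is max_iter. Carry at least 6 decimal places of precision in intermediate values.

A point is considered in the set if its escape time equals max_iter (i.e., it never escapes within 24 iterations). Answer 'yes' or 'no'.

z_0 = 0 + 0i, c = 0.3110 + -0.7300i
Iter 1: z = 0.3110 + -0.7300i, |z|^2 = 0.6296
Iter 2: z = -0.1252 + -1.1841i, |z|^2 = 1.4177
Iter 3: z = -1.0753 + -0.4336i, |z|^2 = 1.3443
Iter 4: z = 1.2794 + 0.2024i, |z|^2 = 1.6777
Iter 5: z = 1.9068 + -0.2120i, |z|^2 = 3.6807
Iter 6: z = 3.9018 + -1.5385i, |z|^2 = 17.5912
Escaped at iteration 6

Answer: no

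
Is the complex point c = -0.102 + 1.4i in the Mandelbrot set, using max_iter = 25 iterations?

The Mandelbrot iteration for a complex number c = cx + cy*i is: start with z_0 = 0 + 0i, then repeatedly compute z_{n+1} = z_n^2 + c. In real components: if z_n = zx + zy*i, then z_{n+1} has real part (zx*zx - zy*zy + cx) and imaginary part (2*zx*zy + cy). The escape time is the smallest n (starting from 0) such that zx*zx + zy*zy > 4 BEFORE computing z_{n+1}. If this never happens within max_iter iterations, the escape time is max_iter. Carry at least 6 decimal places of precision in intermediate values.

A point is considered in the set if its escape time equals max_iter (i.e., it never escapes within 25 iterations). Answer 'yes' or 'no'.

z_0 = 0 + 0i, c = -0.1020 + 1.4000i
Iter 1: z = -0.1020 + 1.4000i, |z|^2 = 1.9704
Iter 2: z = -2.0516 + 1.1144i, |z|^2 = 5.4509
Escaped at iteration 2

Answer: no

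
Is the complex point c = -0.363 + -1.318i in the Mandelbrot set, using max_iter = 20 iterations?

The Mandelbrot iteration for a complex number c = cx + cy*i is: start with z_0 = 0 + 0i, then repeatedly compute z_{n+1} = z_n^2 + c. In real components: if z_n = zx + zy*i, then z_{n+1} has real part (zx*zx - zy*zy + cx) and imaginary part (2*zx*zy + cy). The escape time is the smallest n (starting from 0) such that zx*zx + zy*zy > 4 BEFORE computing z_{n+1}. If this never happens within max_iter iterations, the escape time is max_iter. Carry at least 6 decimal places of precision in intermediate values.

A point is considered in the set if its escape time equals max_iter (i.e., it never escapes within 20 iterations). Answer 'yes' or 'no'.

Answer: no

Derivation:
z_0 = 0 + 0i, c = -0.3630 + -1.3180i
Iter 1: z = -0.3630 + -1.3180i, |z|^2 = 1.8689
Iter 2: z = -1.9684 + -0.3611i, |z|^2 = 4.0048
Escaped at iteration 2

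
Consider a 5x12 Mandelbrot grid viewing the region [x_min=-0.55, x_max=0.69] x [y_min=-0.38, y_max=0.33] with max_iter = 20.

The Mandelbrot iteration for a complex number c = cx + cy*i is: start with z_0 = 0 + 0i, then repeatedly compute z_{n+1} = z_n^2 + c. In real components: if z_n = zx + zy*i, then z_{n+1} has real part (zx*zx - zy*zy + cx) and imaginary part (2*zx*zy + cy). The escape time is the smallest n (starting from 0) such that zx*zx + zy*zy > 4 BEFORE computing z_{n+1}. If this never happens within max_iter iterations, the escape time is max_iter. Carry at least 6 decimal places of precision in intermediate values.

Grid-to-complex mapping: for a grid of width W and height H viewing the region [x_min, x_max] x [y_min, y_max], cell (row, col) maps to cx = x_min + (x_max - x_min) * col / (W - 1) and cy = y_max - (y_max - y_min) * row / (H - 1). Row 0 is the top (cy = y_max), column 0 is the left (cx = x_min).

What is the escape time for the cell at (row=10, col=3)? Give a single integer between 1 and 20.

Answer: 20

Derivation:
z_0 = 0 + 0i, c = 0.3800 + -0.3155i
Iter 1: z = 0.3800 + -0.3155i, |z|^2 = 0.2439
Iter 2: z = 0.4249 + -0.5552i, |z|^2 = 0.4888
Iter 3: z = 0.2523 + -0.7873i, |z|^2 = 0.6834
Iter 4: z = -0.1761 + -0.7127i, |z|^2 = 0.5389
Iter 5: z = -0.0969 + -0.0644i, |z|^2 = 0.0135
Iter 6: z = 0.3852 + -0.3030i, |z|^2 = 0.2402
Iter 7: z = 0.4366 + -0.5489i, |z|^2 = 0.4919
Iter 8: z = 0.2694 + -0.7948i, |z|^2 = 0.7042
Iter 9: z = -0.1791 + -0.7436i, |z|^2 = 0.5850
Iter 10: z = -0.1409 + -0.0491i, |z|^2 = 0.0223
Iter 11: z = 0.3974 + -0.3016i, |z|^2 = 0.2489
Iter 12: z = 0.4470 + -0.5552i, |z|^2 = 0.5080
Iter 13: z = 0.2715 + -0.8118i, |z|^2 = 0.7327
Iter 14: z = -0.2053 + -0.7563i, |z|^2 = 0.6142
Iter 15: z = -0.1499 + -0.0050i, |z|^2 = 0.0225
Iter 16: z = 0.4024 + -0.3140i, |z|^2 = 0.2605
Iter 17: z = 0.4434 + -0.5682i, |z|^2 = 0.5194
Iter 18: z = 0.2538 + -0.8193i, |z|^2 = 0.7356
Iter 19: z = -0.2268 + -0.7313i, |z|^2 = 0.5863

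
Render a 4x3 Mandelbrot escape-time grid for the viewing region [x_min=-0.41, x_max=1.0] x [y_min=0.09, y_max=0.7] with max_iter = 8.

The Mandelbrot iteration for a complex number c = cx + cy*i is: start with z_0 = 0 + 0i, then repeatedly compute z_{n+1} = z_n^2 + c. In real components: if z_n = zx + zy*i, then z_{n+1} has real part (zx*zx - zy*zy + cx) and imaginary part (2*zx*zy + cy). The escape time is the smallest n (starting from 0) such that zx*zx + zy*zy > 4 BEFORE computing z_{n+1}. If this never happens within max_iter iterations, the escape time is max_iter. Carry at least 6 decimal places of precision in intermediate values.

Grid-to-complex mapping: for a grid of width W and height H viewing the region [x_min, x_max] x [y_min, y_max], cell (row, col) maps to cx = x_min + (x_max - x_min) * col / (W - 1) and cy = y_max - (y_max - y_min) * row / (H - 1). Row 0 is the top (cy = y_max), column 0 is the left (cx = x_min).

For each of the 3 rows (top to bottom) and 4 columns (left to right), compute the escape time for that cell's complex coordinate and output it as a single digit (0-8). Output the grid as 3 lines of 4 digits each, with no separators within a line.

(row=0, col=0): c = -0.4100 + 0.7000i → escape time 8
(row=0, col=1): c = 0.0600 + 0.7000i → escape time 8
(row=0, col=2): c = 0.5300 + 0.7000i → escape time 3
(row=0, col=3): c = 1.0000 + 0.7000i → escape time 2
(row=1, col=0): c = -0.4100 + 0.3950i → escape time 8
(row=1, col=1): c = 0.0600 + 0.3950i → escape time 8
(row=1, col=2): c = 0.5300 + 0.3950i → escape time 5
(row=1, col=3): c = 1.0000 + 0.3950i → escape time 2
(row=2, col=0): c = -0.4100 + 0.0900i → escape time 8
(row=2, col=1): c = 0.0600 + 0.0900i → escape time 8
(row=2, col=2): c = 0.5300 + 0.0900i → escape time 5
(row=2, col=3): c = 1.0000 + 0.0900i → escape time 2

Answer: 8832
8852
8852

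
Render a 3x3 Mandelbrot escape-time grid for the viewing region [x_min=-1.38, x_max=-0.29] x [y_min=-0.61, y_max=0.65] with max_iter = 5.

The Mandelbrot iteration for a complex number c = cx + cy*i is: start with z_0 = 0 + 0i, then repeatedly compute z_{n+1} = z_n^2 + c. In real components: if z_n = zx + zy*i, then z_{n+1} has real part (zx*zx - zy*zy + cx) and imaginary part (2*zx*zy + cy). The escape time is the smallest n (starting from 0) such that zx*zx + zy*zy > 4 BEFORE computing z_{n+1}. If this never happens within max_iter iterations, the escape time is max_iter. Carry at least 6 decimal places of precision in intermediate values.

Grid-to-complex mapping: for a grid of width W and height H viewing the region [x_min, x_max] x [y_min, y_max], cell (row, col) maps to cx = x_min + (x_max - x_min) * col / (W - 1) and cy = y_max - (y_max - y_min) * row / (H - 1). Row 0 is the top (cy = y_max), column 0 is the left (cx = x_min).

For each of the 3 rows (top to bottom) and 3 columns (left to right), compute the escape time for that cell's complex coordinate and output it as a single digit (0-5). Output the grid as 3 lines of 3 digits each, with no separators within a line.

Answer: 355
555
355

Derivation:
(row=0, col=0): c = -1.3800 + 0.6500i → escape time 3
(row=0, col=1): c = -0.8350 + 0.6500i → escape time 5
(row=0, col=2): c = -0.2900 + 0.6500i → escape time 5
(row=1, col=0): c = -1.3800 + 0.0200i → escape time 5
(row=1, col=1): c = -0.8350 + 0.0200i → escape time 5
(row=1, col=2): c = -0.2900 + 0.0200i → escape time 5
(row=2, col=0): c = -1.3800 + -0.6100i → escape time 3
(row=2, col=1): c = -0.8350 + -0.6100i → escape time 5
(row=2, col=2): c = -0.2900 + -0.6100i → escape time 5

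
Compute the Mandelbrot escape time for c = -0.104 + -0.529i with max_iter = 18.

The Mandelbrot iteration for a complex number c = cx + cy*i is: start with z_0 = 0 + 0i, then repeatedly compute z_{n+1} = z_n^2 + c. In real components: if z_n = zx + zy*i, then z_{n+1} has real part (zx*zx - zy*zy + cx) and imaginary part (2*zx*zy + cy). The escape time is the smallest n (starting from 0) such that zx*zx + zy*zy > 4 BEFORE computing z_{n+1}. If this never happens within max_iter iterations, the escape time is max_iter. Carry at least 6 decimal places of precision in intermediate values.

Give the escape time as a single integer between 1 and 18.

z_0 = 0 + 0i, c = -0.1040 + -0.5290i
Iter 1: z = -0.1040 + -0.5290i, |z|^2 = 0.2907
Iter 2: z = -0.3730 + -0.4190i, |z|^2 = 0.3147
Iter 3: z = -0.1404 + -0.2164i, |z|^2 = 0.0665
Iter 4: z = -0.1311 + -0.4682i, |z|^2 = 0.2364
Iter 5: z = -0.3060 + -0.4062i, |z|^2 = 0.2587
Iter 6: z = -0.1753 + -0.2804i, |z|^2 = 0.1093
Iter 7: z = -0.1519 + -0.4307i, |z|^2 = 0.2086
Iter 8: z = -0.2664 + -0.3982i, |z|^2 = 0.2295
Iter 9: z = -0.1916 + -0.3168i, |z|^2 = 0.1371
Iter 10: z = -0.1677 + -0.4076i, |z|^2 = 0.1943
Iter 11: z = -0.2420 + -0.3923i, |z|^2 = 0.2125
Iter 12: z = -0.1993 + -0.3391i, |z|^2 = 0.1547
Iter 13: z = -0.1793 + -0.3938i, |z|^2 = 0.1872
Iter 14: z = -0.2270 + -0.3878i, |z|^2 = 0.2019
Iter 15: z = -0.2029 + -0.3530i, |z|^2 = 0.1657
Iter 16: z = -0.1874 + -0.3858i, |z|^2 = 0.1840
Iter 17: z = -0.2177 + -0.3844i, |z|^2 = 0.1951

Answer: 18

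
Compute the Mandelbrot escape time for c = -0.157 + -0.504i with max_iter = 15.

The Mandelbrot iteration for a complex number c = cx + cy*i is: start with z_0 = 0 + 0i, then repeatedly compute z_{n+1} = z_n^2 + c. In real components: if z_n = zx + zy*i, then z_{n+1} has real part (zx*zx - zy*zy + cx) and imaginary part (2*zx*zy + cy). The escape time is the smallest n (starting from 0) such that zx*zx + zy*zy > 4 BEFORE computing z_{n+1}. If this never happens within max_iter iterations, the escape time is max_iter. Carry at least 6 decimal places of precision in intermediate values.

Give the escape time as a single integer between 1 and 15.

Answer: 15

Derivation:
z_0 = 0 + 0i, c = -0.1570 + -0.5040i
Iter 1: z = -0.1570 + -0.5040i, |z|^2 = 0.2787
Iter 2: z = -0.3864 + -0.3457i, |z|^2 = 0.2688
Iter 3: z = -0.1273 + -0.2368i, |z|^2 = 0.0723
Iter 4: z = -0.1969 + -0.4437i, |z|^2 = 0.2357
Iter 5: z = -0.3151 + -0.3293i, |z|^2 = 0.2077
Iter 6: z = -0.1661 + -0.2965i, |z|^2 = 0.1155
Iter 7: z = -0.2173 + -0.4055i, |z|^2 = 0.2117
Iter 8: z = -0.2742 + -0.3278i, |z|^2 = 0.1826
Iter 9: z = -0.1892 + -0.3242i, |z|^2 = 0.1409
Iter 10: z = -0.2263 + -0.3813i, |z|^2 = 0.1966
Iter 11: z = -0.2511 + -0.3314i, |z|^2 = 0.1729
Iter 12: z = -0.2038 + -0.3375i, |z|^2 = 0.1554
Iter 13: z = -0.2294 + -0.3665i, |z|^2 = 0.1869
Iter 14: z = -0.2387 + -0.3359i, |z|^2 = 0.1698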